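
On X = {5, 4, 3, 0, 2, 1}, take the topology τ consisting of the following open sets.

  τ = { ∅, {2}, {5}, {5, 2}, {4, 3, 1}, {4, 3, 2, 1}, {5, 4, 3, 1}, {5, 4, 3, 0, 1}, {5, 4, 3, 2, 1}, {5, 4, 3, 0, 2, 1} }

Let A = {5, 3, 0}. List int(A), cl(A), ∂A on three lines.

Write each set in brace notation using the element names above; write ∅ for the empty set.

int(A) = {5}
cl(A)  = {5, 4, 3, 0, 1}
∂A     = {4, 3, 0, 1}

open subsets of A: ∅, {5}; so int(A) = {5}
closure: X∖int(X∖A) = X∖{2} = {5, 4, 3, 0, 1}
∂A = {5, 4, 3, 0, 1} minus {5} = {4, 3, 0, 1}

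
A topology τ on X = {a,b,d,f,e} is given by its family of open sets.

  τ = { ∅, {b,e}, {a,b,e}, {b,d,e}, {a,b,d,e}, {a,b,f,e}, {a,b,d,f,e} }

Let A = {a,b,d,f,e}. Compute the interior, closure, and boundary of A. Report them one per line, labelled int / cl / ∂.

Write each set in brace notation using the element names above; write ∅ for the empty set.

int(A) = {a,b,d,f,e}
cl(A)  = {a,b,d,f,e}
∂A     = ∅

opens ⊆ A: ∅, {b,e}, {b,d,e}, {a,b,e}, {a,b,f,e}, {a,b,d,e}, {a,b,d,f,e}; union → int = {a,b,d,f,e}
complement ∅; its interior ∅; cl(A) = X∖∅ = {a,b,d,f,e}
boundary = {a,b,d,f,e} ∖ {a,b,d,f,e} = ∅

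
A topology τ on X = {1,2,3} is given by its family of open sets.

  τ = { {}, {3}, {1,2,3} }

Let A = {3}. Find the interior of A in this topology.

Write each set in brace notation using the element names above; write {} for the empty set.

opens ⊆ A: {}, {3}; union → int = {3}

{3}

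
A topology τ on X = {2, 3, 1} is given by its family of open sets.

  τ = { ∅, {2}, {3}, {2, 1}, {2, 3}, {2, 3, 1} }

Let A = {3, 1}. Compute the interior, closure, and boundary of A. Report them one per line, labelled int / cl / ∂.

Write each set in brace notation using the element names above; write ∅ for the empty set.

int(A) = {3}
cl(A)  = {3, 1}
∂A     = {1}

opens ⊆ A: ∅, {3}; union → int = {3}
complement {2}; its interior {2}; cl(A) = X∖{2} = {3, 1}
boundary = {3, 1} ∖ {3} = {1}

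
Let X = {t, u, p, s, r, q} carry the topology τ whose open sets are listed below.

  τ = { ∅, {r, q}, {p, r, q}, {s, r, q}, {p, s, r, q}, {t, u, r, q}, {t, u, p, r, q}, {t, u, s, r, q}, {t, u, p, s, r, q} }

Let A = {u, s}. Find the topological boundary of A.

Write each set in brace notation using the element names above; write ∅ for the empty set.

interior: largest open inside A is ∅ (from ∅)
cl via duality: int({t, p, r, q}) = {p, r, q}, so X∖{p, r, q} = {t, u, s}
cl∖int = {t, u, s}

{t, u, s}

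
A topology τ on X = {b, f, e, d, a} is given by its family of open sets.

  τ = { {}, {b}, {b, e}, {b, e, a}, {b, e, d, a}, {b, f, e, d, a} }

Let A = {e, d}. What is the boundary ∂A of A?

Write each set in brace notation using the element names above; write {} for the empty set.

{f, e, d, a}

open subsets of A: {}; so int(A) = {}
closure: X∖int(X∖A) = X∖{b} = {f, e, d, a}
∂A = {f, e, d, a} minus {} = {f, e, d, a}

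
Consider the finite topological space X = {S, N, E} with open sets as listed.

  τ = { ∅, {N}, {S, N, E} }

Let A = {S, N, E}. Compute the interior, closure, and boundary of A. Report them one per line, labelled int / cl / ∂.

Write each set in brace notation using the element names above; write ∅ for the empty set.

int(A) = {S, N, E}
cl(A)  = {S, N, E}
∂A     = ∅

U open, U⊆A: ∅, {N}, {S, N, E}. int(A) = ⋃ = {S, N, E}
X∖A=∅, int(X∖A)=∅, hence cl(A)={S, N, E}
∂A: remove int from cl → ∅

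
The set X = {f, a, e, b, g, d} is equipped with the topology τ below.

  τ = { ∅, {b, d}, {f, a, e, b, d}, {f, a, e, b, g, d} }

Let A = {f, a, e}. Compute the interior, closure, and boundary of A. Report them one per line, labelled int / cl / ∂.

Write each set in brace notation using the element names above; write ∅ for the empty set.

open subsets of A: ∅; so int(A) = ∅
closure: X∖int(X∖A) = X∖{b, d} = {f, a, e, g}
∂A = {f, a, e, g} minus ∅ = {f, a, e, g}

int(A) = ∅
cl(A)  = {f, a, e, g}
∂A     = {f, a, e, g}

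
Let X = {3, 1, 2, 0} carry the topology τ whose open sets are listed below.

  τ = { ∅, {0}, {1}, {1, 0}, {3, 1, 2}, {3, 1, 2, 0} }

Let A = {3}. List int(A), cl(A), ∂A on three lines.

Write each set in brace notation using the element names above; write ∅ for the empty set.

int(A) = ∅
cl(A)  = {3, 2}
∂A     = {3, 2}

opens ⊆ A: ∅; union → int = ∅
complement {1, 2, 0}; its interior {1, 0}; cl(A) = X∖{1, 0} = {3, 2}
boundary = {3, 2} ∖ ∅ = {3, 2}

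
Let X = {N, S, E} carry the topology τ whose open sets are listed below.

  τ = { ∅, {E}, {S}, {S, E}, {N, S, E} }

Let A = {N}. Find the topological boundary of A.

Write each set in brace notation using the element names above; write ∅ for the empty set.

opens ⊆ A: ∅; union → int = ∅
complement {S, E}; its interior {S, E}; cl(A) = X∖{S, E} = {N}
boundary = {N} ∖ ∅ = {N}

{N}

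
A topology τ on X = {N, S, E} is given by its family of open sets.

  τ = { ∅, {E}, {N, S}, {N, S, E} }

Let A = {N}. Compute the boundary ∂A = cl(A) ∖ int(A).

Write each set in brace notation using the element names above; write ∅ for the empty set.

{N, S}

U open, U⊆A: ∅. int(A) = ⋃ = ∅
X∖A={S, E}, int(X∖A)={E}, hence cl(A)={N, S}
∂A: remove int from cl → {N, S}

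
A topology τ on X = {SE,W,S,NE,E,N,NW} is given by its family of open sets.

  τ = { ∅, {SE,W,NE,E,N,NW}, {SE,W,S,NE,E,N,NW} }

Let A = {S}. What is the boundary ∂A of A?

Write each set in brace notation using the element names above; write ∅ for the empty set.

{S}

opens ⊆ A: ∅; union → int = ∅
complement {SE,W,NE,E,N,NW}; its interior {SE,W,NE,E,N,NW}; cl(A) = X∖{SE,W,NE,E,N,NW} = {S}
boundary = {S} ∖ ∅ = {S}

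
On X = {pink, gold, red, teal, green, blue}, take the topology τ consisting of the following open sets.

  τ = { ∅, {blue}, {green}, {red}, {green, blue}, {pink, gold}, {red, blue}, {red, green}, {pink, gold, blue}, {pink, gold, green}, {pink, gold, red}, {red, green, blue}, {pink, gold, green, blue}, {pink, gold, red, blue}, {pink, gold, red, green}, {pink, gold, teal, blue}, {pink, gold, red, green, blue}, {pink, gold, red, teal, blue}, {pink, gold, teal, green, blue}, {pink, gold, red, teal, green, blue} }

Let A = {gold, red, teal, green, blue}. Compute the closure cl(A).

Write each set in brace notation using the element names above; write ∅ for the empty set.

cl via duality: int({pink}) = ∅, so X∖∅ = {pink, gold, red, teal, green, blue}

{pink, gold, red, teal, green, blue}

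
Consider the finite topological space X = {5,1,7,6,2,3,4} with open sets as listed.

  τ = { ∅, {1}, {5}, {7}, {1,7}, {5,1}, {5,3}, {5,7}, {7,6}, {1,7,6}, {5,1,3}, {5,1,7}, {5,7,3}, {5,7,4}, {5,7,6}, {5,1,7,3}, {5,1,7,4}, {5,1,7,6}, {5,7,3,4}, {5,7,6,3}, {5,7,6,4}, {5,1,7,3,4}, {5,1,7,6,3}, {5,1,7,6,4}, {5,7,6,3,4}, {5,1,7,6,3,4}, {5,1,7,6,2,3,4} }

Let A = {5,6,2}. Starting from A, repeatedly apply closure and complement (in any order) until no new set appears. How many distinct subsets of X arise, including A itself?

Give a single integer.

complement {1,7,3,4}; its interior {1,7}; cl(A) = X∖{1,7} = {5,6,2,3,4}
With k = closure, c = complement:
  1. A     = {5,6,2}
  2. kA    = {5,6,2,3,4}
  3. cA    = {1,7,3,4}
  4. ckA   = {1,7}
  5. kcA   = {1,7,6,2,3,4}
  6. kckA  = {1,7,6,2,4}
  7. ckcA  = {5}
  8. ckckA = {5,3}
  9. kckcA = {5,2,3,4}
  10. ckckcA = {1,7,6}
k, c of each give nothing new

10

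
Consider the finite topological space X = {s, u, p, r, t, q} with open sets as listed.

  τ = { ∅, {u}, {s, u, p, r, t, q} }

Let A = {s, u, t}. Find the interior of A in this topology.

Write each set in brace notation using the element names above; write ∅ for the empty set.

open subsets of A: ∅, {u}; so int(A) = {u}

{u}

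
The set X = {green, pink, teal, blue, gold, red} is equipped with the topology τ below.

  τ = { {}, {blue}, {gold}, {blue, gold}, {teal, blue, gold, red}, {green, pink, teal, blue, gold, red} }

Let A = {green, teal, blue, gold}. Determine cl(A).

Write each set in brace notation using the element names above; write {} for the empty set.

complement {pink, red}; its interior {}; cl(A) = X∖{} = {green, pink, teal, blue, gold, red}

{green, pink, teal, blue, gold, red}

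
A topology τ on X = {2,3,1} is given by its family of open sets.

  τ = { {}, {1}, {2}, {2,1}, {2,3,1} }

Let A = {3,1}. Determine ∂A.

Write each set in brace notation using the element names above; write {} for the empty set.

opens ⊆ A: {}, {1}; union → int = {1}
complement {2}; its interior {2}; cl(A) = X∖{2} = {3,1}
boundary = {3,1} ∖ {1} = {3}

{3}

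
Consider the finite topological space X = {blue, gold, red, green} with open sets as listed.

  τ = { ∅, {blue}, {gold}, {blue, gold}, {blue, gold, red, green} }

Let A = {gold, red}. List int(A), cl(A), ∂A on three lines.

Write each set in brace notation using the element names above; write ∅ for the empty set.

int(A) = {gold}
cl(A)  = {gold, red, green}
∂A     = {red, green}

interior: largest open inside A is {gold} (from ∅, {gold})
cl via duality: int({blue, green}) = {blue}, so X∖{blue} = {gold, red, green}
cl∖int = {red, green}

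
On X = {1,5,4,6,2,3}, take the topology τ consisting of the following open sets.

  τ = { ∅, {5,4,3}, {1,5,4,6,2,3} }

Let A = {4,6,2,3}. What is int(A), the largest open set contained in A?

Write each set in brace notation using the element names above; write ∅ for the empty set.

U open, U⊆A: ∅. int(A) = ⋃ = ∅

∅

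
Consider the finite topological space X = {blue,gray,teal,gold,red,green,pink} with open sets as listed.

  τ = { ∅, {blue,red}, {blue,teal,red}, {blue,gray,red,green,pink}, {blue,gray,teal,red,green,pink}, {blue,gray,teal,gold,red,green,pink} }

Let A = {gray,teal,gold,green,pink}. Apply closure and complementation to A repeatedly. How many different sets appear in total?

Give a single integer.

4

closure: X∖int(X∖A) = X∖{blue,red} = {gray,teal,gold,green,pink}
Let k=closure and c=complement:
  1. A     = {gray,teal,gold,green,pink}
  2. cA    = {blue,red}
  3. kcA   = {blue,gray,teal,gold,red,green,pink}
  4. ckcA  = ∅
— saturated at 4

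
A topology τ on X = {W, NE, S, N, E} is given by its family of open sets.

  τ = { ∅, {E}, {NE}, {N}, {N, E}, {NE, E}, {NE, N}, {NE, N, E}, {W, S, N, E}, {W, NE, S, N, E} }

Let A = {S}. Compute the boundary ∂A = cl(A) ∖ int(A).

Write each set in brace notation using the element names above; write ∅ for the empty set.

U open, U⊆A: ∅. int(A) = ⋃ = ∅
X∖A={W, NE, N, E}, int(X∖A)={NE, N, E}, hence cl(A)={W, S}
∂A: remove int from cl → {W, S}

{W, S}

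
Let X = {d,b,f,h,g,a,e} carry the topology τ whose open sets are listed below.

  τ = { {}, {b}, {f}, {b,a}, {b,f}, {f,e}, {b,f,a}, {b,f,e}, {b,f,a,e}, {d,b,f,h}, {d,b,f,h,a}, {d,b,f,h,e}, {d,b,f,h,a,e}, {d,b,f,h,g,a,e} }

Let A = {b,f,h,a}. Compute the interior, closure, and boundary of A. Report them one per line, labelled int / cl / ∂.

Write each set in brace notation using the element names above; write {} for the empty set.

int(A) = {b,f,a}
cl(A)  = {d,b,f,h,g,a,e}
∂A     = {d,h,g,e}

U open, U⊆A: {}, {f}, {b}, {b,a}, {b,f}, {b,f,a}. int(A) = ⋃ = {b,f,a}
X∖A={d,g,e}, int(X∖A)={}, hence cl(A)={d,b,f,h,g,a,e}
∂A: remove int from cl → {d,h,g,e}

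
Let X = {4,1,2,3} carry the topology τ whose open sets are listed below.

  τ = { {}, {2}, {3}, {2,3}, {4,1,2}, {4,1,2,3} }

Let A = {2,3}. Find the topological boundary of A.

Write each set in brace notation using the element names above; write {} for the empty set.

U open, U⊆A: {}, {2}, {3}, {2,3}. int(A) = ⋃ = {2,3}
X∖A={4,1}, int(X∖A)={}, hence cl(A)={4,1,2,3}
∂A: remove int from cl → {4,1}

{4,1}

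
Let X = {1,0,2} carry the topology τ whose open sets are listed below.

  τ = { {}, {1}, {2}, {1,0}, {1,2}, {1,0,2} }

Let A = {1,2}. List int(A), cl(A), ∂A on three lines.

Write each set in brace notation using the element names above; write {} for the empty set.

int(A) = {1,2}
cl(A)  = {1,0,2}
∂A     = {0}

interior: largest open inside A is {1,2} (from {}, {2}, {1}, {1,2})
cl via duality: int({0}) = {}, so X∖{} = {1,0,2}
cl∖int = {0}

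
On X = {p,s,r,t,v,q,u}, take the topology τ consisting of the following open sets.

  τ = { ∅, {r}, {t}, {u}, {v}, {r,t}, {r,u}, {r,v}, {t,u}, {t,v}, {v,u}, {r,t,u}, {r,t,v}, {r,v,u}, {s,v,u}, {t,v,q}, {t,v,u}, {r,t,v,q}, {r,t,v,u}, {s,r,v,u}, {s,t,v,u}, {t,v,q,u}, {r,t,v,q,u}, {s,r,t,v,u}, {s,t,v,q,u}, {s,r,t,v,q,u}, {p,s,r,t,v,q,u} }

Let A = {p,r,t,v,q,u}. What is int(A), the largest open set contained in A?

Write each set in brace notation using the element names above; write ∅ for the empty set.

{r,t,v,q,u}

interior: largest open inside A is {r,t,v,q,u} (from ∅, {t}, {v}, {u}, {r}, {r,u}, {t,v}, {v,u}, {r,v}, {t,u}, {r,t}, {r,v,u}, {r,t,u}, {t,v,q}, {r,t,v}, {t,v,u}, {r,t,v,u}, {t,v,q,u}, {r,t,v,q}, {r,t,v,q,u})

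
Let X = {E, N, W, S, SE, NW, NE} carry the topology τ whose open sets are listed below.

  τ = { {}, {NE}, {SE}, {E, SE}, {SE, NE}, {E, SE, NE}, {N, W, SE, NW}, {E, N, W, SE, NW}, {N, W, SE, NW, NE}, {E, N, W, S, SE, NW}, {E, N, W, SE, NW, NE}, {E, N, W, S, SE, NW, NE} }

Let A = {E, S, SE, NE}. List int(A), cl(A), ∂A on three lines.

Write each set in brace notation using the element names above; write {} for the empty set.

opens ⊆ A: {}, {SE}, {NE}, {E, SE}, {SE, NE}, {E, SE, NE}; union → int = {E, SE, NE}
complement {N, W, NW}; its interior {}; cl(A) = X∖{} = {E, N, W, S, SE, NW, NE}
boundary = {E, N, W, S, SE, NW, NE} ∖ {E, SE, NE} = {N, W, S, NW}

int(A) = {E, SE, NE}
cl(A)  = {E, N, W, S, SE, NW, NE}
∂A     = {N, W, S, NW}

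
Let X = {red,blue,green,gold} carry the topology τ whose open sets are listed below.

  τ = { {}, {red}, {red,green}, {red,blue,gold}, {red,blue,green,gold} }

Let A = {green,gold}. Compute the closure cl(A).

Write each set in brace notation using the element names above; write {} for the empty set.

{blue,green,gold}

cl via duality: int({red,blue}) = {red}, so X∖{red} = {blue,green,gold}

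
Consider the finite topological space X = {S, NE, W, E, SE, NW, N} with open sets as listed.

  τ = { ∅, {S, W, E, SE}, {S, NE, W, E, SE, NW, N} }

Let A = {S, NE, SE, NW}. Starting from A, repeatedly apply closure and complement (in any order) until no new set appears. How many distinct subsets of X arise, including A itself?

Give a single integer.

X∖A={W, E, N}, int(X∖A)=∅, hence cl(A)={S, NE, W, E, SE, NW, N}
Orbit (k=closure, c=complement):
  1. A     = {S, NE, SE, NW}
  2. kA    = {S, NE, W, E, SE, NW, N}
  3. cA    = {W, E, N}
  4. ckA   = ∅
(closed under both — stop)

4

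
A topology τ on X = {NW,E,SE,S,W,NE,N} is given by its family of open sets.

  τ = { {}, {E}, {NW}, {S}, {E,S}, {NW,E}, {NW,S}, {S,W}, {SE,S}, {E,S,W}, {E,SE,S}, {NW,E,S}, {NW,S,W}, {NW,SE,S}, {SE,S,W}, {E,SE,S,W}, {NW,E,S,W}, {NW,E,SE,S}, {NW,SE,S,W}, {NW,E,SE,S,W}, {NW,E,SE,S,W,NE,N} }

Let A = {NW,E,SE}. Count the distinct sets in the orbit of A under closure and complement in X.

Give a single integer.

cl via duality: int({S,W,NE,N}) = {S,W}, so X∖{S,W} = {NW,E,SE,NE,N}
Write k for closure, c for complement:
  1. A     = {NW,E,SE}
  2. kA    = {NW,E,SE,NE,N}
  3. cA    = {S,W,NE,N}
  4. ckA   = {S,W}
  5. kcA   = {SE,S,W,NE,N}
  6. ckcA  = {NW,E}
  7. kckcA = {NW,E,NE,N}
  8. ckckcA = {SE,S,W}
applying k or c yields no new set

8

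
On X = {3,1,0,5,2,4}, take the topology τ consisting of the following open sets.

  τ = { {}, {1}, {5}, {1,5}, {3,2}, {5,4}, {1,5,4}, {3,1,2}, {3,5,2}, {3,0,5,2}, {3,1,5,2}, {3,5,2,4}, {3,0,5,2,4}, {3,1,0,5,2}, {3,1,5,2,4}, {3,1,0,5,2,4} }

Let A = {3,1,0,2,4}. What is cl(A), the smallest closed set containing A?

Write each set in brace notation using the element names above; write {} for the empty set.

{3,1,0,2,4}

cl via duality: int({5}) = {5}, so X∖{5} = {3,1,0,2,4}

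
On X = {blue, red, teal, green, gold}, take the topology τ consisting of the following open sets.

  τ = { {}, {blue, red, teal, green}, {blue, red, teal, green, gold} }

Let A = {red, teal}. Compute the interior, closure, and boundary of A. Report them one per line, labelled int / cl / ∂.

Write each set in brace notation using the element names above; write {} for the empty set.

opens ⊆ A: {}; union → int = {}
complement {blue, green, gold}; its interior {}; cl(A) = X∖{} = {blue, red, teal, green, gold}
boundary = {blue, red, teal, green, gold} ∖ {} = {blue, red, teal, green, gold}

int(A) = {}
cl(A)  = {blue, red, teal, green, gold}
∂A     = {blue, red, teal, green, gold}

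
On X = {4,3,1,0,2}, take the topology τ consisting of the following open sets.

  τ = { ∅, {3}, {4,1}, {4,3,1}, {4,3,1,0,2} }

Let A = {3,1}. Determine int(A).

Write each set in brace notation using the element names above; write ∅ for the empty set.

{3}

interior: largest open inside A is {3} (from ∅, {3})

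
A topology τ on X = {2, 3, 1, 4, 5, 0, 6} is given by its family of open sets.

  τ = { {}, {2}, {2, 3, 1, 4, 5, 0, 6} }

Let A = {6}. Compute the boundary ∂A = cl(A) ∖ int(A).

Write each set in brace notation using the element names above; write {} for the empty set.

{3, 1, 4, 5, 0, 6}

opens ⊆ A: {}; union → int = {}
complement {2, 3, 1, 4, 5, 0}; its interior {2}; cl(A) = X∖{2} = {3, 1, 4, 5, 0, 6}
boundary = {3, 1, 4, 5, 0, 6} ∖ {} = {3, 1, 4, 5, 0, 6}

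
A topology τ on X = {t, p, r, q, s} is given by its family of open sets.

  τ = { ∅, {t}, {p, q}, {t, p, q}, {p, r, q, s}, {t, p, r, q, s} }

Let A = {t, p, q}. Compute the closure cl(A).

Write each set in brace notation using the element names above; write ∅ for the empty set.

{t, p, r, q, s}

closure: X∖int(X∖A) = X∖∅ = {t, p, r, q, s}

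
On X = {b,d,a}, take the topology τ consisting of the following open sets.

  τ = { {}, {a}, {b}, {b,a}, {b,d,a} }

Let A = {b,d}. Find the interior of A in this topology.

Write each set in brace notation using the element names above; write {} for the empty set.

U open, U⊆A: {}, {b}. int(A) = ⋃ = {b}

{b}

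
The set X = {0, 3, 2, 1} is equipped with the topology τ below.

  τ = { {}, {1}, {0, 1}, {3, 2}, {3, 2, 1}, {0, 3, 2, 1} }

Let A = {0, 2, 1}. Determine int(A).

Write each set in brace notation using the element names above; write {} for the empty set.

{0, 1}

opens ⊆ A: {}, {1}, {0, 1}; union → int = {0, 1}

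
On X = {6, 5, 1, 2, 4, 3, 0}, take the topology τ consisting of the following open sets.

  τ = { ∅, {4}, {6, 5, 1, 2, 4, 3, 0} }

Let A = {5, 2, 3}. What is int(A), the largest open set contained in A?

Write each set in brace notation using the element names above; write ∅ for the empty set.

interior: largest open inside A is ∅ (from ∅)

∅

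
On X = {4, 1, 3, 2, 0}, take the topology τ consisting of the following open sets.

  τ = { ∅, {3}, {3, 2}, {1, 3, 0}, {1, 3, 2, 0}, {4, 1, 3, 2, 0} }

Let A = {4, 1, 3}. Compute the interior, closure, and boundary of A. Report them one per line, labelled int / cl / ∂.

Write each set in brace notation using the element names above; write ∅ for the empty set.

opens ⊆ A: ∅, {3}; union → int = {3}
complement {2, 0}; its interior ∅; cl(A) = X∖∅ = {4, 1, 3, 2, 0}
boundary = {4, 1, 3, 2, 0} ∖ {3} = {4, 1, 2, 0}

int(A) = {3}
cl(A)  = {4, 1, 3, 2, 0}
∂A     = {4, 1, 2, 0}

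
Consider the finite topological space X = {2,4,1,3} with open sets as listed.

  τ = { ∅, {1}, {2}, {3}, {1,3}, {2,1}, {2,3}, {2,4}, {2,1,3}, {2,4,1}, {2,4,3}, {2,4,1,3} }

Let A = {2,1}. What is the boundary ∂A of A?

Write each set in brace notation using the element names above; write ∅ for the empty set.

open subsets of A: ∅, {2}, {1}, {2,1}; so int(A) = {2,1}
closure: X∖int(X∖A) = X∖{3} = {2,4,1}
∂A = {2,4,1} minus {2,1} = {4}

{4}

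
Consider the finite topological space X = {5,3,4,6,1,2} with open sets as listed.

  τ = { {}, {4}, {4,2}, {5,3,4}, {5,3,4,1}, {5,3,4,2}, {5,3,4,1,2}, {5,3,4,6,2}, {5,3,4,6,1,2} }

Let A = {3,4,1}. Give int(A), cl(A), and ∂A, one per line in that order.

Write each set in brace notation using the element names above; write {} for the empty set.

int(A) = {4}
cl(A)  = {5,3,4,6,1,2}
∂A     = {5,3,6,1,2}

opens ⊆ A: {}, {4}; union → int = {4}
complement {5,6,2}; its interior {}; cl(A) = X∖{} = {5,3,4,6,1,2}
boundary = {5,3,4,6,1,2} ∖ {4} = {5,3,6,1,2}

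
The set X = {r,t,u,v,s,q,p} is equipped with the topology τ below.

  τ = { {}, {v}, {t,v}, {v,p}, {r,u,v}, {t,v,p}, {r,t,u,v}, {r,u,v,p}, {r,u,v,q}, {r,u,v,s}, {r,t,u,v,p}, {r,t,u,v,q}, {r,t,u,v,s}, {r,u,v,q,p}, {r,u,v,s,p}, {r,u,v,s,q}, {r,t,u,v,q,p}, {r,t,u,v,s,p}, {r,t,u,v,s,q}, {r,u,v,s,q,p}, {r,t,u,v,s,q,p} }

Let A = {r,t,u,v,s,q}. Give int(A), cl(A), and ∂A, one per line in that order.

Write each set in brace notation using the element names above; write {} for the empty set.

int(A) = {r,t,u,v,s,q}
cl(A)  = {r,t,u,v,s,q,p}
∂A     = {p}

open subsets of A: {}, {v}, {t,v}, {r,u,v}, {r,u,v,q}, {r,t,u,v}, {r,u,v,s}, {r,t,u,v,s}, {r,t,u,v,q}, {r,u,v,s,q}, {r,t,u,v,s,q}; so int(A) = {r,t,u,v,s,q}
closure: X∖int(X∖A) = X∖{} = {r,t,u,v,s,q,p}
∂A = {r,t,u,v,s,q,p} minus {r,t,u,v,s,q} = {p}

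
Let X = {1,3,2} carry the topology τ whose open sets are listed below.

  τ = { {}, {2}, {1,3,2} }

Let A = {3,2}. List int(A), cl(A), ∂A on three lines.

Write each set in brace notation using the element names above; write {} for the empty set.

int(A) = {2}
cl(A)  = {1,3,2}
∂A     = {1,3}

U open, U⊆A: {}, {2}. int(A) = ⋃ = {2}
X∖A={1}, int(X∖A)={}, hence cl(A)={1,3,2}
∂A: remove int from cl → {1,3}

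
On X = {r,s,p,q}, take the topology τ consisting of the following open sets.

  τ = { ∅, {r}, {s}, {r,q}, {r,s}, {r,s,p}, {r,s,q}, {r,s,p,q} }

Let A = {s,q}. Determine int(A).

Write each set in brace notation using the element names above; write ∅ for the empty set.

{s}

opens ⊆ A: ∅, {s}; union → int = {s}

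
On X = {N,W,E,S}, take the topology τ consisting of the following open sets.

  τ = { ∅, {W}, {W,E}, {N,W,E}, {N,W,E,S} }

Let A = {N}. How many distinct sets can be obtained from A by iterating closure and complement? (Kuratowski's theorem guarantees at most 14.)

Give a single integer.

cl via duality: int({W,E,S}) = {W,E}, so X∖{W,E} = {N,S}
Write k for closure, c for complement:
  1. A     = {N}
  2. kA    = {N,S}
  3. cA    = {W,E,S}
  4. ckA   = {W,E}
  5. kcA   = {N,W,E,S}
  6. ckcA  = ∅
applying k or c yields no new set

6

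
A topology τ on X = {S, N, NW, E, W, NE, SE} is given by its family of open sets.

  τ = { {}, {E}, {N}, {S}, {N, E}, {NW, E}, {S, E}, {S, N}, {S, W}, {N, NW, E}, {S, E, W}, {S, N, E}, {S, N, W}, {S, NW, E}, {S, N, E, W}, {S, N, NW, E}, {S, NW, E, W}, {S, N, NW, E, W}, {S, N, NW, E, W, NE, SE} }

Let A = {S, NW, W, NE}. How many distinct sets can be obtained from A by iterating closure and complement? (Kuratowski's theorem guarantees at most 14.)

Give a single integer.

complement {N, E, SE}; its interior {N, E}; cl(A) = X∖{N, E} = {S, NW, W, NE, SE}
With k = closure, c = complement:
  1. A     = {S, NW, W, NE}
  2. kA    = {S, NW, W, NE, SE}
  3. cA    = {N, E, SE}
  4. ckA   = {N, E}
  5. kcA   = {N, NW, E, NE, SE}
  6. ckcA  = {S, W}
  7. kckcA = {S, W, NE, SE}
  8. ckckcA = {N, NW, E}
k, c of each give nothing new

8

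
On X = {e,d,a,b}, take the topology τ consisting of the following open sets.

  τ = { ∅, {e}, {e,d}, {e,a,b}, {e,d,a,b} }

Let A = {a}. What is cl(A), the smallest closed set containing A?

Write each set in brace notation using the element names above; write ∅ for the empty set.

{a,b}

cl via duality: int({e,d,b}) = {e,d}, so X∖{e,d} = {a,b}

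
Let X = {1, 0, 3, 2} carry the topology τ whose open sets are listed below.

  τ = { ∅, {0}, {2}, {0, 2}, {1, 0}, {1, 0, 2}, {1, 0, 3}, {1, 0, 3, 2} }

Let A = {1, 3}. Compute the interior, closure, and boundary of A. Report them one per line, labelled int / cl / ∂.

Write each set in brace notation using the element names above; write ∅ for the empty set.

U open, U⊆A: ∅. int(A) = ⋃ = ∅
X∖A={0, 2}, int(X∖A)={0, 2}, hence cl(A)={1, 3}
∂A: remove int from cl → {1, 3}

int(A) = ∅
cl(A)  = {1, 3}
∂A     = {1, 3}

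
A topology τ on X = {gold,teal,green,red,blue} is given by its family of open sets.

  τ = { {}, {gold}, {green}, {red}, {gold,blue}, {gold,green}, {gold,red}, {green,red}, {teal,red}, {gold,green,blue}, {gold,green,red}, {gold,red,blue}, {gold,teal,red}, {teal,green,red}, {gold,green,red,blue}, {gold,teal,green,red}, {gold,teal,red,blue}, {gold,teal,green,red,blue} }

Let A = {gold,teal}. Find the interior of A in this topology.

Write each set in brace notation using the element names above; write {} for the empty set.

opens ⊆ A: {}, {gold}; union → int = {gold}

{gold}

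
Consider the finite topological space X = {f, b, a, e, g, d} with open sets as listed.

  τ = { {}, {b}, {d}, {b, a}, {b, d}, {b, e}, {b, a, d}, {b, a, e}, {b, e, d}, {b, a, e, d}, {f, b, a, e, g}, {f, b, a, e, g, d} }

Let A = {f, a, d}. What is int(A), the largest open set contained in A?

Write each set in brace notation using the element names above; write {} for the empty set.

{d}

U open, U⊆A: {}, {d}. int(A) = ⋃ = {d}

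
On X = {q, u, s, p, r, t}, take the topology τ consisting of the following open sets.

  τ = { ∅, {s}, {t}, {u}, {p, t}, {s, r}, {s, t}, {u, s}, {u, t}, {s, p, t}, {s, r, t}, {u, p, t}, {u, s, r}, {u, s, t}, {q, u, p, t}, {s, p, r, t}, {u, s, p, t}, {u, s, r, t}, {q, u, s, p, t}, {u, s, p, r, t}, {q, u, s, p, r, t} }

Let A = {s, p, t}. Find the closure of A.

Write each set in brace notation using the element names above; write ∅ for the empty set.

{q, s, p, r, t}

complement {q, u, r}; its interior {u}; cl(A) = X∖{u} = {q, s, p, r, t}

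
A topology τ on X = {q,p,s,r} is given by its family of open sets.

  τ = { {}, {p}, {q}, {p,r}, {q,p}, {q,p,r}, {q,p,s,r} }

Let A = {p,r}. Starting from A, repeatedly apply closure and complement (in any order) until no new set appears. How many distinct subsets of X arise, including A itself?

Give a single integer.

4

cl via duality: int({q,s}) = {q}, so X∖{q} = {p,s,r}
Write k for closure, c for complement:
  1. A     = {p,r}
  2. kA    = {p,s,r}
  3. cA    = {q,s}
  4. ckA   = {q}
applying k or c yields no new set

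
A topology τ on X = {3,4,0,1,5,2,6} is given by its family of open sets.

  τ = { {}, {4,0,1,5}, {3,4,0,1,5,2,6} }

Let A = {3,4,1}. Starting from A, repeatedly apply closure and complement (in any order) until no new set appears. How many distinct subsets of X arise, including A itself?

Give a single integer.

4

complement {0,5,2,6}; its interior {}; cl(A) = X∖{} = {3,4,0,1,5,2,6}
With k = closure, c = complement:
  1. A     = {3,4,1}
  2. kA    = {3,4,0,1,5,2,6}
  3. cA    = {0,5,2,6}
  4. ckA   = {}
k, c of each give nothing new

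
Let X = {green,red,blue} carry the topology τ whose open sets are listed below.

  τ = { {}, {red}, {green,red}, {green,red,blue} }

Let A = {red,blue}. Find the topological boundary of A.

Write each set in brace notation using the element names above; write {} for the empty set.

interior: largest open inside A is {red} (from {}, {red})
cl via duality: int({green}) = {}, so X∖{} = {green,red,blue}
cl∖int = {green,blue}

{green,blue}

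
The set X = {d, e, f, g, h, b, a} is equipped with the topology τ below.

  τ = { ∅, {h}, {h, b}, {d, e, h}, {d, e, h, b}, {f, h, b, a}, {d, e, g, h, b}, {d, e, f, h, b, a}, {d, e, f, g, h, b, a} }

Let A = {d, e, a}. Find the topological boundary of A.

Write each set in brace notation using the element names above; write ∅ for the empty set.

open subsets of A: ∅; so int(A) = ∅
closure: X∖int(X∖A) = X∖{h, b} = {d, e, f, g, a}
∂A = {d, e, f, g, a} minus ∅ = {d, e, f, g, a}

{d, e, f, g, a}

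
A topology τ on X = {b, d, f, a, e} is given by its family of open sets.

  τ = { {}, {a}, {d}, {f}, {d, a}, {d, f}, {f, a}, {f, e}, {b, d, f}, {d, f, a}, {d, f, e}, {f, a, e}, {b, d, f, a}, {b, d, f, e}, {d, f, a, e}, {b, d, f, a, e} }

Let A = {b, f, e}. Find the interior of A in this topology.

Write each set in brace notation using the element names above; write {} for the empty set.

{f, e}

open subsets of A: {}, {f}, {f, e}; so int(A) = {f, e}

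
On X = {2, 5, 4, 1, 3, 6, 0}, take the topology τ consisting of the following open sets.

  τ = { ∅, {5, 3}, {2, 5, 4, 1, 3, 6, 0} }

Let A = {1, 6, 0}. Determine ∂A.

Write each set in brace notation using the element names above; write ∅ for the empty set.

U open, U⊆A: ∅. int(A) = ⋃ = ∅
X∖A={2, 5, 4, 3}, int(X∖A)={5, 3}, hence cl(A)={2, 4, 1, 6, 0}
∂A: remove int from cl → {2, 4, 1, 6, 0}

{2, 4, 1, 6, 0}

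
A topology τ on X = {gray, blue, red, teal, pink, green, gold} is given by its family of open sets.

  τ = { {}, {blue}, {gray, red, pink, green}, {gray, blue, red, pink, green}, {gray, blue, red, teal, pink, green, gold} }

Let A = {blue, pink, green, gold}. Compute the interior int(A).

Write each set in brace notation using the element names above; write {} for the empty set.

{blue}

opens ⊆ A: {}, {blue}; union → int = {blue}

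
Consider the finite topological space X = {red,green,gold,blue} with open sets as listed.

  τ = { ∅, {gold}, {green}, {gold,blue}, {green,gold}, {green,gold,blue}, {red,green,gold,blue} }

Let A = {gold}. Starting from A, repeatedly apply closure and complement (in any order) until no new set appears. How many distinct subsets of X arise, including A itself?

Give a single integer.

6

complement {red,green,blue}; its interior {green}; cl(A) = X∖{green} = {red,gold,blue}
With k = closure, c = complement:
  1. A     = {gold}
  2. kA    = {red,gold,blue}
  3. cA    = {red,green,blue}
  4. ckA   = {green}
  5. kckA  = {red,green}
  6. ckckA = {gold,blue}
k, c of each give nothing new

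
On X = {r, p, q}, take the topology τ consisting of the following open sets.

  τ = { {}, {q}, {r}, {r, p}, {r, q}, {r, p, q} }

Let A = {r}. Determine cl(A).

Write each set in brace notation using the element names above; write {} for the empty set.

complement {p, q}; its interior {q}; cl(A) = X∖{q} = {r, p}

{r, p}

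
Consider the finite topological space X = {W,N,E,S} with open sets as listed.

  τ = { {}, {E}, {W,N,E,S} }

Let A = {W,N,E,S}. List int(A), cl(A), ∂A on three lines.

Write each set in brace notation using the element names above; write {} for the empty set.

opens ⊆ A: {}, {E}, {W,N,E,S}; union → int = {W,N,E,S}
complement {}; its interior {}; cl(A) = X∖{} = {W,N,E,S}
boundary = {W,N,E,S} ∖ {W,N,E,S} = {}

int(A) = {W,N,E,S}
cl(A)  = {W,N,E,S}
∂A     = {}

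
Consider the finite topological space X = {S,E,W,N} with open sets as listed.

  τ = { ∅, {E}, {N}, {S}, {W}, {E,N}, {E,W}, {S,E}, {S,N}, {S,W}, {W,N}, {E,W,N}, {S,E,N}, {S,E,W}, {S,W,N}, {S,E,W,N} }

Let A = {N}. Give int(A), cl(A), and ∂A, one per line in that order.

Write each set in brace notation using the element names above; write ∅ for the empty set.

U open, U⊆A: ∅, {N}. int(A) = ⋃ = {N}
X∖A={S,E,W}, int(X∖A)={S,E,W}, hence cl(A)={N}
∂A: remove int from cl → ∅

int(A) = {N}
cl(A)  = {N}
∂A     = ∅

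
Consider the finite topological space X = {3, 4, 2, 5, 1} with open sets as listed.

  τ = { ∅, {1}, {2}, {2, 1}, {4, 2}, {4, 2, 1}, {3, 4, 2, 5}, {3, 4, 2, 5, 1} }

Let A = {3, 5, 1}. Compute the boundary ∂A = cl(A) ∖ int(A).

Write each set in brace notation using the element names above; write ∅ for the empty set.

{3, 5}

open subsets of A: ∅, {1}; so int(A) = {1}
closure: X∖int(X∖A) = X∖{4, 2} = {3, 5, 1}
∂A = {3, 5, 1} minus {1} = {3, 5}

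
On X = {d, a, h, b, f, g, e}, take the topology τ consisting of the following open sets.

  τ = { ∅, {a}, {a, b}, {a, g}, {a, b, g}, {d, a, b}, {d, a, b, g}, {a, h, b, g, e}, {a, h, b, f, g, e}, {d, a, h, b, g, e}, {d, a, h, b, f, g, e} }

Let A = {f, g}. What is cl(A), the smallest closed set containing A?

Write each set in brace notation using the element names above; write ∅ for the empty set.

{h, f, g, e}

X∖A={d, a, h, b, e}, int(X∖A)={d, a, b}, hence cl(A)={h, f, g, e}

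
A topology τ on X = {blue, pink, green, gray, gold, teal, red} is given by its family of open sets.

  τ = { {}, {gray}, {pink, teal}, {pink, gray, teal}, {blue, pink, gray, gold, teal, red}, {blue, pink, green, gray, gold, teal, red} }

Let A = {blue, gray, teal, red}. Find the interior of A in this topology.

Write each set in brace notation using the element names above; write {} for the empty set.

{gray}

interior: largest open inside A is {gray} (from {}, {gray})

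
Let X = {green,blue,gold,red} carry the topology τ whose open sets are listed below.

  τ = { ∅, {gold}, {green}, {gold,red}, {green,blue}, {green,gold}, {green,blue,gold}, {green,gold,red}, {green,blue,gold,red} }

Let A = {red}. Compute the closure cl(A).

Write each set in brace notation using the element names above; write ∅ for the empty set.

cl via duality: int({green,blue,gold}) = {green,blue,gold}, so X∖{green,blue,gold} = {red}

{red}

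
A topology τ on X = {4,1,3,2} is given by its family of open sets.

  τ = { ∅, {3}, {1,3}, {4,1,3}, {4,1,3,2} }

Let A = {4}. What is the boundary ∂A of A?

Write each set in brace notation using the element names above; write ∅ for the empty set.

interior: largest open inside A is ∅ (from ∅)
cl via duality: int({1,3,2}) = {1,3}, so X∖{1,3} = {4,2}
cl∖int = {4,2}

{4,2}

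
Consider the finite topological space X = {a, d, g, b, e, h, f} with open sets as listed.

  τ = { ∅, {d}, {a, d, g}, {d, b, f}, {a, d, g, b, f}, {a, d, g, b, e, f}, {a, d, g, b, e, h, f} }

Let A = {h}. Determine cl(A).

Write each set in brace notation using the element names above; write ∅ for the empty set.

X∖A={a, d, g, b, e, f}, int(X∖A)={a, d, g, b, e, f}, hence cl(A)={h}

{h}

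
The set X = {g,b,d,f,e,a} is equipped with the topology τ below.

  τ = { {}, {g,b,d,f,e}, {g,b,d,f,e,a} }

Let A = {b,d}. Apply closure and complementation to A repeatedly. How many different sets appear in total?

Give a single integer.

closure: X∖int(X∖A) = X∖{} = {g,b,d,f,e,a}
Let k=closure and c=complement:
  1. A     = {b,d}
  2. kA    = {g,b,d,f,e,a}
  3. cA    = {g,f,e,a}
  4. ckA   = {}
— saturated at 4

4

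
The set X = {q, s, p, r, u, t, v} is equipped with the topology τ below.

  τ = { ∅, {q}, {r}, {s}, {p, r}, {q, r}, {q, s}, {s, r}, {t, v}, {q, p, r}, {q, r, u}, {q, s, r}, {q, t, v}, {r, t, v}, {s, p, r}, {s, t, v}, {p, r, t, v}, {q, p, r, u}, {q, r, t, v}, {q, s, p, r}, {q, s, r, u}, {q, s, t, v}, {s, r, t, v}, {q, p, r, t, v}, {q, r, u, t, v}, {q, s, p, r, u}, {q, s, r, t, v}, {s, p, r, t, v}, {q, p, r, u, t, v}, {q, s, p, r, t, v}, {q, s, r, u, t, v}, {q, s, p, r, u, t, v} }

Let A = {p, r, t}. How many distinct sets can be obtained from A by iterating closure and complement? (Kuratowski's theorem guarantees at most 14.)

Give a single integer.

cl via duality: int({q, s, u, v}) = {q, s}, so X∖{q, s} = {p, r, u, t, v}
Write k for closure, c for complement:
  1. A     = {p, r, t}
  2. kA    = {p, r, u, t, v}
  3. cA    = {q, s, u, v}
  4. ckA   = {q, s}
  5. kcA   = {q, s, u, t, v}
  6. kckA  = {q, s, u}
  7. ckcA  = {p, r}
  8. ckckA = {p, r, t, v}
  9. kckcA = {p, r, u}
  10. ckckcA = {q, s, t, v}
applying k or c yields no new set

10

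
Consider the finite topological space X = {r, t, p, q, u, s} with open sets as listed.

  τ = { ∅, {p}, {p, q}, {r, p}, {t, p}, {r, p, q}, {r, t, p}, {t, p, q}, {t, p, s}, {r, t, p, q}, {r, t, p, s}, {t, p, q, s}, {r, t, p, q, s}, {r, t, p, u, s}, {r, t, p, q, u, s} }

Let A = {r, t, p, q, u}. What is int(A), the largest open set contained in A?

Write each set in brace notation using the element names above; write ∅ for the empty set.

{r, t, p, q}

interior: largest open inside A is {r, t, p, q} (from ∅, {p}, {r, p}, {p, q}, {t, p}, {t, p, q}, {r, t, p}, {r, p, q}, {r, t, p, q})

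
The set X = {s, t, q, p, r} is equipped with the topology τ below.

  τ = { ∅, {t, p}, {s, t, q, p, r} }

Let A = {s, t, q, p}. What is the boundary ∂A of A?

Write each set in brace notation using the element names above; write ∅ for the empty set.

{s, q, r}

open subsets of A: ∅, {t, p}; so int(A) = {t, p}
closure: X∖int(X∖A) = X∖∅ = {s, t, q, p, r}
∂A = {s, t, q, p, r} minus {t, p} = {s, q, r}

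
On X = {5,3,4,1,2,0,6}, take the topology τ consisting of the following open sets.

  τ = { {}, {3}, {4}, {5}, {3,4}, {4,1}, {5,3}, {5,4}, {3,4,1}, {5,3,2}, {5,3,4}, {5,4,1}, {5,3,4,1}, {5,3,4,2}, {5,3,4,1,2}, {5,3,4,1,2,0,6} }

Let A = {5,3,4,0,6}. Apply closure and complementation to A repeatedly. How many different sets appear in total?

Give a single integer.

6

closure: X∖int(X∖A) = X∖{} = {5,3,4,1,2,0,6}
Let k=closure and c=complement:
  1. A     = {5,3,4,0,6}
  2. kA    = {5,3,4,1,2,0,6}
  3. cA    = {1,2}
  4. ckA   = {}
  5. kcA   = {1,2,0,6}
  6. ckcA  = {5,3,4}
— saturated at 6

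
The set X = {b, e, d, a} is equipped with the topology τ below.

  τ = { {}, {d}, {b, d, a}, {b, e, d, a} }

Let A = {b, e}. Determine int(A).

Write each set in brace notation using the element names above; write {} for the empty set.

open subsets of A: {}; so int(A) = {}

{}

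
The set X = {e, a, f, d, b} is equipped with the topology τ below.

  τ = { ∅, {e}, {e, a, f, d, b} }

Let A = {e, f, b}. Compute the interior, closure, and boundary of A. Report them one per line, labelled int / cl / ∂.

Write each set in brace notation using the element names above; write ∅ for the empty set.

open subsets of A: ∅, {e}; so int(A) = {e}
closure: X∖int(X∖A) = X∖∅ = {e, a, f, d, b}
∂A = {e, a, f, d, b} minus {e} = {a, f, d, b}

int(A) = {e}
cl(A)  = {e, a, f, d, b}
∂A     = {a, f, d, b}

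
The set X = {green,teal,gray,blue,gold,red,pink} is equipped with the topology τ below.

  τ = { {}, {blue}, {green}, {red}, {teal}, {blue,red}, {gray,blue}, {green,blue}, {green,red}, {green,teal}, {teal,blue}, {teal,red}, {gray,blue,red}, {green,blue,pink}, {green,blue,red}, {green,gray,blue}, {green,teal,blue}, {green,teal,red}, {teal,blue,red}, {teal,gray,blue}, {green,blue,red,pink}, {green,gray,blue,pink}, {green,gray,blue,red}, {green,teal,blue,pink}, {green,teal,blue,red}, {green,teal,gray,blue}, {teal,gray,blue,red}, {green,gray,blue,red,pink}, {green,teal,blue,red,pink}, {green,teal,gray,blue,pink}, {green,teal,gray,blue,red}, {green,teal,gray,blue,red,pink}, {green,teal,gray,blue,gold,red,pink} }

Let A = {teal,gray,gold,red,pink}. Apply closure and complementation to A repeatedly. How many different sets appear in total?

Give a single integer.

6

complement {green,blue}; its interior {green,blue}; cl(A) = X∖{green,blue} = {teal,gray,gold,red,pink}
With k = closure, c = complement:
  1. A     = {teal,gray,gold,red,pink}
  2. cA    = {green,blue}
  3. kcA   = {green,gray,blue,gold,pink}
  4. ckcA  = {teal,red}
  5. kckcA = {teal,gold,red}
  6. ckckcA = {green,gray,blue,pink}
k, c of each give nothing new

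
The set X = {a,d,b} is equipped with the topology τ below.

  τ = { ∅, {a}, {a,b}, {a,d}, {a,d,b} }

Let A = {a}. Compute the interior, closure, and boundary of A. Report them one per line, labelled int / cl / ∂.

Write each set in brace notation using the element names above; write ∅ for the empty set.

open subsets of A: ∅, {a}; so int(A) = {a}
closure: X∖int(X∖A) = X∖∅ = {a,d,b}
∂A = {a,d,b} minus {a} = {d,b}

int(A) = {a}
cl(A)  = {a,d,b}
∂A     = {d,b}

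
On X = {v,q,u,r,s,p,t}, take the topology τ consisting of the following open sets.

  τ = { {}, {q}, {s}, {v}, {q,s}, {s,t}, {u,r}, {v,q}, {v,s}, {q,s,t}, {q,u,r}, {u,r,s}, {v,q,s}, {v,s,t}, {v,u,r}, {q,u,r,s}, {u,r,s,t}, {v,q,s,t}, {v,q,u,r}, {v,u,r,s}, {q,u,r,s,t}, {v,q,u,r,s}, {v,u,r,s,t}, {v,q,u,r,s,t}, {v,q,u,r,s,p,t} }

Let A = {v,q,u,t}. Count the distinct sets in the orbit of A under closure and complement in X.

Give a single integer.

12

X∖A={r,s,p}, int(X∖A)={s}, hence cl(A)={v,q,u,r,p,t}
Orbit (k=closure, c=complement):
  1. A     = {v,q,u,t}
  2. kA    = {v,q,u,r,p,t}
  3. cA    = {r,s,p}
  4. ckA   = {s}
  5. kcA   = {u,r,s,p,t}
  6. kckA  = {s,p,t}
  7. ckcA  = {v,q}
  8. ckckA = {v,q,u,r}
  9. kckcA = {v,q,p}
  10. kckckA = {v,q,u,r,p}
  11. ckckcA = {u,r,s,t}
  12. ckckckA = {s,t}
(closed under both — stop)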